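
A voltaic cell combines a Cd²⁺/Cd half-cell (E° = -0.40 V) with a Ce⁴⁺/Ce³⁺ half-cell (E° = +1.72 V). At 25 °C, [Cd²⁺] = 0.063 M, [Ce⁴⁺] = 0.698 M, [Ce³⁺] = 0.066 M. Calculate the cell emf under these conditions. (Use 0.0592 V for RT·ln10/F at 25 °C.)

2.22 V

The Ce⁴⁺/Ce³⁺ couple has the higher reduction potential and acts as the cathode, so E°_cell = +1.72 − (-0.40) = 2.12 V.
Balancing electrons gives n = 2; the reaction quotient is Q = [Cd²⁺]·[Ce³⁺]^2/[Ce⁴⁺]^2 = 5.63 × 10^-4.
At 25 °C, E = E° − (0.0592/n) log Q = 2.12 − (0.0592/2)(-3.249) = 2.120 + 0.096 = 2.216 V.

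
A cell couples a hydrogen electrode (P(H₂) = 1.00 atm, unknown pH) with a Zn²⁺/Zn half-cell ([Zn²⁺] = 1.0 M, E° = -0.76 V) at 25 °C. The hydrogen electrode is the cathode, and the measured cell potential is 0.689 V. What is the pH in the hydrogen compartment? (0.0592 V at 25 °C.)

E°_cell = 0.76 V and n = 2.
log Q = n(E° − E)/0.0592 = 2×(0.76 − 0.689)/0.0592 = 2.399.
With Q = [Zn²⁺]·P(H₂) / [H⁺]^2, solving for [H⁺] gives log[H⁺] = -1.199, so pH = 1.20.

pH = 1.20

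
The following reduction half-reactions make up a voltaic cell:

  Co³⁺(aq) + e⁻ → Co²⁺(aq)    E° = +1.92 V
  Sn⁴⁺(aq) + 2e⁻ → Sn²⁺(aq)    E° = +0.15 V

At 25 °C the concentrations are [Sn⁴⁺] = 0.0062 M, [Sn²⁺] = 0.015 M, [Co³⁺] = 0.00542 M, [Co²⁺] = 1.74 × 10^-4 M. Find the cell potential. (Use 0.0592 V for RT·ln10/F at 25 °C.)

The Co³⁺/Co²⁺ couple has the higher reduction potential and acts as the cathode, so E°_cell = +1.92 − (+0.15) = 1.77 V.
Balancing electrons gives n = 2; the reaction quotient is Q = [Sn⁴⁺]·[Co²⁺]^2/([Sn²⁺]·[Co³⁺]^2) = 4.26 × 10^-4.
At 25 °C, E = E° − (0.0592/n) log Q = 1.77 − (0.0592/2)(-3.371) = 1.770 + 0.100 = 1.870 V.

1.87 V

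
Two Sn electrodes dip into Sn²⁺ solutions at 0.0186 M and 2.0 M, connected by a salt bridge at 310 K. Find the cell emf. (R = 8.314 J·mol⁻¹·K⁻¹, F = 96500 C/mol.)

Both half-cells are Sn²⁺/Sn, so E°_cell = 0. The concentrated side is the cathode; the cell reaction moves Sn²⁺ from high to low concentration with n = 2.
Q = [Sn²⁺]_dilute/[Sn²⁺]_conc = 0.0186/2.0 = 0.00930.
E = 0 − (RT/nF) ln Q = −((8.314×310)/(2×96500))(-4.678) = 0.0625 V.

0.062 V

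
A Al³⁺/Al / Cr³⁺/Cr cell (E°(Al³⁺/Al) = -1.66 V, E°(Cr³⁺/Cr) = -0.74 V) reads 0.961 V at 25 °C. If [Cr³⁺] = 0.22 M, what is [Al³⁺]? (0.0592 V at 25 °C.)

0.0018 M

From the Nernst equation, log Q = n(E° − E)/0.0592 = 3(0.92 − 0.961)/0.0592 = -2.078, so Q = 0.00836.
With Q = [Al³⁺]/[Cr³⁺] and the known concentrations, [Al³⁺] in the numerator gives [Al³⁺] = 0.0018 M.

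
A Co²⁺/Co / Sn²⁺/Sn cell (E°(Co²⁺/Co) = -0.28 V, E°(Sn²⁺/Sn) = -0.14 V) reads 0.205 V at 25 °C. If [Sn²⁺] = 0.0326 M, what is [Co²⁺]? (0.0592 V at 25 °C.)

From the Nernst equation, log Q = n(E° − E)/0.0592 = 2(0.14 − 0.205)/0.0592 = -2.196, so Q = 0.00637.
With Q = [Co²⁺]/[Sn²⁺] and the known concentrations, [Co²⁺] in the numerator gives [Co²⁺] = 2.1 × 10^-4 M.

2.1 × 10^-4 M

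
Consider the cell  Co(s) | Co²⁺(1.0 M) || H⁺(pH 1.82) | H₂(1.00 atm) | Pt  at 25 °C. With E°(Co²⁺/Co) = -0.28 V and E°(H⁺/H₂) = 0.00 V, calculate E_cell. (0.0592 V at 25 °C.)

0.17 V

The hydrogen couple is the cathode, so E°_cell = 0.28 V; n = 2.
[H⁺] = 10^(−1.82) = 0.015 M, and Q = [Co²⁺]·P(H₂) / [H⁺]^2 = 4370.
E = E° − (0.0592/2) log Q = 0.28 − (0.0592/2)(3.640) = 0.172 V.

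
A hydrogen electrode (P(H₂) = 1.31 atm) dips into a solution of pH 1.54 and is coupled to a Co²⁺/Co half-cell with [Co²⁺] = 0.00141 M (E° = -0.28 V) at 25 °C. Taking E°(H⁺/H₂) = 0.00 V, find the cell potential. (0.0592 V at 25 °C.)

0.27 V

The hydrogen couple is the cathode, so E°_cell = 0.28 V; n = 2.
[H⁺] = 10^(−1.54) = 0.029 M, and Q = [Co²⁺]·P(H₂) / [H⁺]^2 = 2.22.
E = E° − (0.0592/2) log Q = 0.28 − (0.0592/2)(0.346) = 0.270 V.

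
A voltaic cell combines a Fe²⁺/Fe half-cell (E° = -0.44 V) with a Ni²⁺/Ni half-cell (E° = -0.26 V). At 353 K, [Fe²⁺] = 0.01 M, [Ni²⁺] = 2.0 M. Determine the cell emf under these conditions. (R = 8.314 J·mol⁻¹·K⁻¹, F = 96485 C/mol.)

0.261 V

The Ni²⁺/Ni couple has the higher reduction potential and acts as the cathode, so E°_cell = -0.26 − (-0.44) = 0.18 V.
Balancing electrons gives n = 2; the reaction quotient is Q = [Fe²⁺]/[Ni²⁺] = 0.00500.
E = E° − (RT/nF) ln Q = 0.18 − (8.314×353)/(2×96485) × (-5.298) = 0.180 + 0.081 = 0.261 V.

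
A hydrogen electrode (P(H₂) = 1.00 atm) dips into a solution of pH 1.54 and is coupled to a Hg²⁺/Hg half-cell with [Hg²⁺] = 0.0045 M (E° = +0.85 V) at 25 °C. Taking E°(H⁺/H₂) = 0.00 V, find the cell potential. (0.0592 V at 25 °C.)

The Hg²⁺/Hg couple is the cathode, so E°_cell = 0.85 V; n = 2.
[H⁺] = 10^(−1.54) = 0.029 M, and Q = [H⁺]^2 / ([Hg²⁺]·P(H₂)) = 0.185.
E = E° − (0.0592/2) log Q = 0.85 − (0.0592/2)(-0.733) = 0.872 V.

0.87 V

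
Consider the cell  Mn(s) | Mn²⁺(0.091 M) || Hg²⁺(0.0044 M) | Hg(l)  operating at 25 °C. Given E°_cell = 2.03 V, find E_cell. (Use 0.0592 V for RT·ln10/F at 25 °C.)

Balancing electrons gives n = 2; the reaction quotient is Q = [Mn²⁺]/[Hg²⁺] = 20.7.
At 25 °C, E = E° − (0.0592/n) log Q = 2.03 − (0.0592/2)(1.316) = 2.030 − 0.039 = 1.991 V.

1.99 V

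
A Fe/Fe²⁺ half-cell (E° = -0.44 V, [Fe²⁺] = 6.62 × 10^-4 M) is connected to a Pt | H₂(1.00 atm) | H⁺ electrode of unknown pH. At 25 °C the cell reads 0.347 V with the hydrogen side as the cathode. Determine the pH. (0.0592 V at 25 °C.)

E°_cell = 0.44 V and n = 2.
log Q = n(E° − E)/0.0592 = 2×(0.44 − 0.347)/0.0592 = 3.142.
With Q = [Fe²⁺]·P(H₂) / [H⁺]^2, solving for [H⁺] gives log[H⁺] = -3.161, so pH = 3.16.

pH = 3.16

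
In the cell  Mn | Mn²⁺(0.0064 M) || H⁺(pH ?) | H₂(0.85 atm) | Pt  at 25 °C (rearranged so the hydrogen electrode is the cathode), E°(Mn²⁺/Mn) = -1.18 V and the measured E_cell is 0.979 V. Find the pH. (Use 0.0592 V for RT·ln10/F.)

E°_cell = 1.18 V and n = 2.
log Q = n(E° − E)/0.0592 = 2×(1.18 − 0.979)/0.0592 = 6.791.
With Q = [Mn²⁺]·P(H₂) / [H⁺]^2, solving for [H⁺] gives log[H⁺] = -4.527, so pH = 4.53.

pH = 4.53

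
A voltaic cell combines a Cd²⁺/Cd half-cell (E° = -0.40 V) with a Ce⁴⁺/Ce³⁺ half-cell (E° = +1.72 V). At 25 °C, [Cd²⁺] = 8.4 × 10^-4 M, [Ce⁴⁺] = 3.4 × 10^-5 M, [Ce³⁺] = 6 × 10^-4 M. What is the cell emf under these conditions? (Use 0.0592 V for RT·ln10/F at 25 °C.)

The Ce⁴⁺/Ce³⁺ couple has the higher reduction potential and acts as the cathode, so E°_cell = +1.72 − (-0.40) = 2.12 V.
Balancing electrons gives n = 2; the reaction quotient is Q = [Cd²⁺]·[Ce³⁺]^2/[Ce⁴⁺]^2 = 0.262.
At 25 °C, E = E° − (0.0592/n) log Q = 2.12 − (0.0592/2)(-0.582) = 2.120 + 0.017 = 2.137 V.

2.14 V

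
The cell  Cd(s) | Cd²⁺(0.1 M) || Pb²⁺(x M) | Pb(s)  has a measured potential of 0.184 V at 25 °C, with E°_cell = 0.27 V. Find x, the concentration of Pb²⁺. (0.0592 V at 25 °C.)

From the Nernst equation, log Q = n(E° − E)/0.0592 = 2(0.27 − 0.184)/0.0592 = 2.905, so Q = 804.
With Q = [Cd²⁺]/[Pb²⁺] and the known concentrations, [Pb²⁺] in the denominator gives [Pb²⁺] = 1.2 × 10^-4 M.

1.2 × 10^-4 M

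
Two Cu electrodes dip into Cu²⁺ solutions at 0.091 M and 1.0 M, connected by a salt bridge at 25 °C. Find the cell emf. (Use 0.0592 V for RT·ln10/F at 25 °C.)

0.031 V

Both half-cells are Cu²⁺/Cu, so E°_cell = 0. The concentrated side is the cathode; the cell reaction moves Cu²⁺ from high to low concentration with n = 2.
Q = [Cu²⁺]_dilute/[Cu²⁺]_conc = 0.091/1.0 = 0.0910.
E = 0 − (0.0592/2) log Q = −(0.0592/2)(-1.041) = 0.0308 V.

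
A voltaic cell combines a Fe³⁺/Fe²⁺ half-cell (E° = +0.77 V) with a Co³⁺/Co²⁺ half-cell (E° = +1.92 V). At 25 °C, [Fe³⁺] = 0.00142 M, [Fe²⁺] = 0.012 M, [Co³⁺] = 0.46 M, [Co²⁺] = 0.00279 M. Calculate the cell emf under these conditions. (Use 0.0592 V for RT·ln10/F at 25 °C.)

1.34 V

The Co³⁺/Co²⁺ couple has the higher reduction potential and acts as the cathode, so E°_cell = +1.92 − (+0.77) = 1.15 V.
Balancing electrons gives n = 1; the reaction quotient is Q = [Fe³⁺]·[Co²⁺]/([Fe²⁺]·[Co³⁺]) = 7.18 × 10^-4.
At 25 °C, E = E° − (0.0592/n) log Q = 1.15 − (0.0592/1)(-3.144) = 1.150 + 0.186 = 1.336 V.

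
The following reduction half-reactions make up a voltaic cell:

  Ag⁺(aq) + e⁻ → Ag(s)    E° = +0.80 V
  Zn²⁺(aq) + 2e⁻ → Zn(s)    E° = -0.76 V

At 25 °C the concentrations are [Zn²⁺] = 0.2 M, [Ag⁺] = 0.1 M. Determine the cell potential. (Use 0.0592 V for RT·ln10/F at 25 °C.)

1.52 V

The Ag⁺/Ag couple has the higher reduction potential and acts as the cathode, so E°_cell = +0.80 − (-0.76) = 1.56 V.
Balancing electrons gives n = 2; the reaction quotient is Q = [Zn²⁺]/[Ag⁺]^2 = 20.0.
At 25 °C, E = E° − (0.0592/n) log Q = 1.56 − (0.0592/2)(1.301) = 1.560 − 0.039 = 1.521 V.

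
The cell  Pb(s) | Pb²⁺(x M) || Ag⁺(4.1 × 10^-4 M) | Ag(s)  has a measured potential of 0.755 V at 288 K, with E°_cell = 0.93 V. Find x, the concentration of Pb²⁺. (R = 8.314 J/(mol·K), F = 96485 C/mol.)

From the Nernst equation, ln Q = nF(E° − E)/RT = 2×96485×(0.93 − 0.755)/(8.314×288) = 14.103, so Q = 1.33 × 10^6.
With Q = [Pb²⁺]/[Ag⁺]^2 and the known concentrations, [Pb²⁺] in the numerator gives [Pb²⁺] = 0.22 M.

0.22 M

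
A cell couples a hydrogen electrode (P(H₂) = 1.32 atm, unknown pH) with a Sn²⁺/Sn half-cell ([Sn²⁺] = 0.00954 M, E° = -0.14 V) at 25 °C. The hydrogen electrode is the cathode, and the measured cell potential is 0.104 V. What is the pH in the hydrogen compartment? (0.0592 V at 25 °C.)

E°_cell = 0.14 V and n = 2.
log Q = n(E° − E)/0.0592 = 2×(0.14 − 0.104)/0.0592 = 1.216.
With Q = [Sn²⁺]·P(H₂) / [H⁺]^2, solving for [H⁺] gives log[H⁺] = -1.558, so pH = 1.56.

pH = 1.56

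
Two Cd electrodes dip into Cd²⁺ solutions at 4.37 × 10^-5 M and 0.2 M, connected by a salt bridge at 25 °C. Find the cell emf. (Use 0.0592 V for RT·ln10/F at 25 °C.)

0.11 V

Both half-cells are Cd²⁺/Cd, so E°_cell = 0. The concentrated side is the cathode; the cell reaction moves Cd²⁺ from high to low concentration with n = 2.
Q = [Cd²⁺]_dilute/[Cd²⁺]_conc = 4.37 × 10^-5/0.2 = 2.18 × 10^-4.
E = 0 − (0.0592/2) log Q = −(0.0592/2)(-3.661) = 0.1084 V.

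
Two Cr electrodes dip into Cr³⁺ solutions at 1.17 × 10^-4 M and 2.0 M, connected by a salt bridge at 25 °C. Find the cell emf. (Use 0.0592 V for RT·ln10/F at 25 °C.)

Both half-cells are Cr³⁺/Cr, so E°_cell = 0. The concentrated side is the cathode; the cell reaction moves Cr³⁺ from high to low concentration with n = 3.
Q = [Cr³⁺]_dilute/[Cr³⁺]_conc = 1.17 × 10^-4/2.0 = 5.85 × 10^-5.
E = 0 − (0.0592/3) log Q = −(0.0592/3)(-4.233) = 0.0835 V.

0.084 V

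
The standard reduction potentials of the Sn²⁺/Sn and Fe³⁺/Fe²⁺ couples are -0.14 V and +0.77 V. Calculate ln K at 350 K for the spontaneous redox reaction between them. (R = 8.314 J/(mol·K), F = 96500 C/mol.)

E°_cell = +0.77 − (-0.14) = 0.91 V, with n = 2 electrons transferred.
At equilibrium E = 0, so the Nernst equation gives ln K = nFE°/RT = (2)(96500)(0.91)/((8.314)(350)) = 60.36.

ln K = 60.4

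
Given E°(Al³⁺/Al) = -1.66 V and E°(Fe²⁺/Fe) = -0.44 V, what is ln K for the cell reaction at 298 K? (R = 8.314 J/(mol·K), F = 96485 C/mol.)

ln K = 285.1

E°_cell = -0.44 − (-1.66) = 1.22 V, with n = 6 electrons transferred.
At equilibrium E = 0, so the Nernst equation gives ln K = nFE°/RT = (6)(96485)(1.22)/((8.314)(298)) = 285.07.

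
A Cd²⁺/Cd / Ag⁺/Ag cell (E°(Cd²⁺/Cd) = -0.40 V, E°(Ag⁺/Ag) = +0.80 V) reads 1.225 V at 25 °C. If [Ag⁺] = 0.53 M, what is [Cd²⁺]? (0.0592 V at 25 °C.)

0.04 M

From the Nernst equation, log Q = n(E° − E)/0.0592 = 2(1.20 − 1.225)/0.0592 = -0.845, so Q = 0.143.
With Q = [Cd²⁺]/[Ag⁺]^2 and the known concentrations, [Cd²⁺] in the numerator gives [Cd²⁺] = 0.04 M.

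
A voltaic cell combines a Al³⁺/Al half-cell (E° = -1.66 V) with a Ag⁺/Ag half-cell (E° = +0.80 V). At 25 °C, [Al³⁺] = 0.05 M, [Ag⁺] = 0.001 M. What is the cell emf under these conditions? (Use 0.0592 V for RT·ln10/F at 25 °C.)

2.31 V

The Ag⁺/Ag couple has the higher reduction potential and acts as the cathode, so E°_cell = +0.80 − (-1.66) = 2.46 V.
Balancing electrons gives n = 3; the reaction quotient is Q = [Al³⁺]/[Ag⁺]^3 = 5 × 10^7.
At 25 °C, E = E° − (0.0592/n) log Q = 2.46 − (0.0592/3)(7.699) = 2.460 − 0.152 = 2.308 V.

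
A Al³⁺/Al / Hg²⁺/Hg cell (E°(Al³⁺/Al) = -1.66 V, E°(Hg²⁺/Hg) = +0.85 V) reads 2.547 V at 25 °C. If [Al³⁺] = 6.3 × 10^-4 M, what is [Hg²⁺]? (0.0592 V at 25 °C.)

0.13 M

From the Nernst equation, log Q = n(E° − E)/0.0592 = 6(2.51 − 2.547)/0.0592 = -3.750, so Q = 1.78 × 10^-4.
With Q = [Al³⁺]^2/[Hg²⁺]^3 and the known concentrations, [Hg²⁺]^3 in the denominator gives [Hg²⁺] = 0.13 M.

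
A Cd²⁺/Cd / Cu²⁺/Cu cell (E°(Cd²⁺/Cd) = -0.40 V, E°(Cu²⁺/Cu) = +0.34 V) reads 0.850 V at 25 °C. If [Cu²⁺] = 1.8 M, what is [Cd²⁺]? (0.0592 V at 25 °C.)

3.5 × 10^-4 M

From the Nernst equation, log Q = n(E° − E)/0.0592 = 2(0.74 − 0.850)/0.0592 = -3.716, so Q = 1.92 × 10^-4.
With Q = [Cd²⁺]/[Cu²⁺] and the known concentrations, [Cd²⁺] in the numerator gives [Cd²⁺] = 3.5 × 10^-4 M.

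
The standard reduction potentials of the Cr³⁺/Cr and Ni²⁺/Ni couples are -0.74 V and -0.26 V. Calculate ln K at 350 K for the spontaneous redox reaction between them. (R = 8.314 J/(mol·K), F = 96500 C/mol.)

ln K = 95.5

E°_cell = -0.26 − (-0.74) = 0.48 V, with n = 6 electrons transferred.
At equilibrium E = 0, so the Nernst equation gives ln K = nFE°/RT = (6)(96500)(0.48)/((8.314)(350)) = 95.51.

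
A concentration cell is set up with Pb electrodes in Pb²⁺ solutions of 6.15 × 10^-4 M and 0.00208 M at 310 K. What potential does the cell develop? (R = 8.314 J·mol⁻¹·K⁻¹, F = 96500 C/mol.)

Both half-cells are Pb²⁺/Pb, so E°_cell = 0. The concentrated side is the cathode; the cell reaction moves Pb²⁺ from high to low concentration with n = 2.
Q = [Pb²⁺]_dilute/[Pb²⁺]_conc = 6.15 × 10^-4/0.00208 = 0.296.
E = 0 − (RT/nF) ln Q = −((8.314×310)/(2×96500))(-1.219) = 0.0163 V.

0.016 V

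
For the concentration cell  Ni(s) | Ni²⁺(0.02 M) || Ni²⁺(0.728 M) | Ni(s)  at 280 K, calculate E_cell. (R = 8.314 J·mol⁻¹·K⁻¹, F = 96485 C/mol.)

Both half-cells are Ni²⁺/Ni, so E°_cell = 0. The concentrated side is the cathode; the cell reaction moves Ni²⁺ from high to low concentration with n = 2.
Q = [Ni²⁺]_dilute/[Ni²⁺]_conc = 0.02/0.728 = 0.0275.
E = 0 − (RT/nF) ln Q = −((8.314×280)/(2×96485))(-3.595) = 0.0434 V.

0.043 V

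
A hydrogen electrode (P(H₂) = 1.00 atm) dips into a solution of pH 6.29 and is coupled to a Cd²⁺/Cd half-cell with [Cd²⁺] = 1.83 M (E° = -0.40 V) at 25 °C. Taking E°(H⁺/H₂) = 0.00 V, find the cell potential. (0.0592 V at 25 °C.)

The hydrogen couple is the cathode, so E°_cell = 0.40 V; n = 2.
[H⁺] = 10^(−6.29) = 5.1 × 10^-7 M, and Q = [Cd²⁺]·P(H₂) / [H⁺]^2 = 6.96 × 10^12.
E = E° − (0.0592/2) log Q = 0.40 − (0.0592/2)(12.842) = 0.020 V.

0.020 V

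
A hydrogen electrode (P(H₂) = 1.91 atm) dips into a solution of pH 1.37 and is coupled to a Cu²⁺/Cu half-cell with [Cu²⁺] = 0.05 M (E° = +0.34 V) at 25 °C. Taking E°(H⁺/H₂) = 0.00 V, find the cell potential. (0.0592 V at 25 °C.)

0.39 V

The Cu²⁺/Cu couple is the cathode, so E°_cell = 0.34 V; n = 2.
[H⁺] = 10^(−1.37) = 0.043 M, and Q = [H⁺]^2 / ([Cu²⁺]·P(H₂)) = 0.0191.
E = E° − (0.0592/2) log Q = 0.34 − (0.0592/2)(-1.720) = 0.391 V.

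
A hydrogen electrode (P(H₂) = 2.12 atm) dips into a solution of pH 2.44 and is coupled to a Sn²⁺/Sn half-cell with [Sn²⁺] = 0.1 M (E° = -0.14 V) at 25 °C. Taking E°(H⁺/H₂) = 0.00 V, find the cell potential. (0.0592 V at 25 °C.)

The hydrogen couple is the cathode, so E°_cell = 0.14 V; n = 2.
[H⁺] = 10^(−2.44) = 0.0036 M, and Q = [Sn²⁺]·P(H₂) / [H⁺]^2 = 1.61 × 10^4.
E = E° − (0.0592/2) log Q = 0.14 − (0.0592/2)(4.206) = 0.016 V.

0.016 V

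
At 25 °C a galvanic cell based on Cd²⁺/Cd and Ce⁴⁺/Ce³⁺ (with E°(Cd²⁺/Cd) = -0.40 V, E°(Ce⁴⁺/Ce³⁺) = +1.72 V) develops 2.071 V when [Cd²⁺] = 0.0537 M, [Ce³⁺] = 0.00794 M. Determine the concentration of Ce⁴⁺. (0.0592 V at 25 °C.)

2.7 × 10^-4 M

From the Nernst equation, log Q = n(E° − E)/0.0592 = 2(2.12 − 2.071)/0.0592 = 1.655, so Q = 45.2.
With Q = [Cd²⁺]·[Ce³⁺]^2/[Ce⁴⁺]^2 and the known concentrations, [Ce⁴⁺]^2 in the denominator gives [Ce⁴⁺] = 2.7 × 10^-4 M.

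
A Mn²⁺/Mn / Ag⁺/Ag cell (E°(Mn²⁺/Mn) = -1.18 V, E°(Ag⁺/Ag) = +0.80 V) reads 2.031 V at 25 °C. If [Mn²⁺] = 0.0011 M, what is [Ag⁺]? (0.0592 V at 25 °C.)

0.24 M

From the Nernst equation, log Q = n(E° − E)/0.0592 = 2(1.98 − 2.031)/0.0592 = -1.723, so Q = 0.0189.
With Q = [Mn²⁺]/[Ag⁺]^2 and the known concentrations, [Ag⁺]^2 in the denominator gives [Ag⁺] = 0.24 M.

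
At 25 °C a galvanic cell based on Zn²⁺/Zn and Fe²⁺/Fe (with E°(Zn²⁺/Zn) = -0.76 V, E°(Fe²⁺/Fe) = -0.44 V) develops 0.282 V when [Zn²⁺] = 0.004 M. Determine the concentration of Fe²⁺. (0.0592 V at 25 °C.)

2.1 × 10^-4 M

From the Nernst equation, log Q = n(E° − E)/0.0592 = 2(0.32 − 0.282)/0.0592 = 1.284, so Q = 19.2.
With Q = [Zn²⁺]/[Fe²⁺] and the known concentrations, [Fe²⁺] in the denominator gives [Fe²⁺] = 2.1 × 10^-4 M.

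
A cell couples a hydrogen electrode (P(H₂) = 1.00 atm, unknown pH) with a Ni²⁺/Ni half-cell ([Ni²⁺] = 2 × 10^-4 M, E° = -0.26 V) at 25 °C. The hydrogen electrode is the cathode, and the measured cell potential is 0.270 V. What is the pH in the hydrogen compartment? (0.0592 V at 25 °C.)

pH = 1.68

E°_cell = 0.26 V and n = 2.
log Q = n(E° − E)/0.0592 = 2×(0.26 − 0.270)/0.0592 = -0.338.
With Q = [Ni²⁺]·P(H₂) / [H⁺]^2, solving for [H⁺] gives log[H⁺] = -1.681, so pH = 1.68.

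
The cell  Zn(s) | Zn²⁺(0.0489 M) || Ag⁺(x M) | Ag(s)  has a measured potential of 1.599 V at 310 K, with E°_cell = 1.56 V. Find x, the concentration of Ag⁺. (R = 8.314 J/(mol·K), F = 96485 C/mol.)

From the Nernst equation, ln Q = nF(E° − E)/RT = 2×96485×(1.56 − 1.599)/(8.314×310) = -2.920, so Q = 0.0539.
With Q = [Zn²⁺]/[Ag⁺]^2 and the known concentrations, [Ag⁺]^2 in the denominator gives [Ag⁺] = 0.95 M.

0.95 M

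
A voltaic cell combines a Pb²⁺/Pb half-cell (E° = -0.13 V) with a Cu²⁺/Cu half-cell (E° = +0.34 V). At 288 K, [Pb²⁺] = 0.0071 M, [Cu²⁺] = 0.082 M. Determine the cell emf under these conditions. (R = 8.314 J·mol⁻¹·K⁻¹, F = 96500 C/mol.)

0.500 V

The Cu²⁺/Cu couple has the higher reduction potential and acts as the cathode, so E°_cell = +0.34 − (-0.13) = 0.47 V.
Balancing electrons gives n = 2; the reaction quotient is Q = [Pb²⁺]/[Cu²⁺] = 0.0866.
E = E° − (RT/nF) ln Q = 0.47 − (8.314×288)/(2×96500) × (-2.447) = 0.470 + 0.030 = 0.500 V.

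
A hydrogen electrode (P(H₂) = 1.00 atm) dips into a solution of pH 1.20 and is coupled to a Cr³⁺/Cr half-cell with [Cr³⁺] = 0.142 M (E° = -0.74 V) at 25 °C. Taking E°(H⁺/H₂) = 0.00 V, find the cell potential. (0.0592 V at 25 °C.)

The hydrogen couple is the cathode, so E°_cell = 0.74 V; n = 6.
[H⁺] = 10^(−1.20) = 0.063 M, and Q = [Cr³⁺]^2·P(H₂)^3 / [H⁺]^6 = 3.2 × 10^5.
E = E° − (0.0592/6) log Q = 0.74 − (0.0592/6)(5.505) = 0.686 V.

0.69 V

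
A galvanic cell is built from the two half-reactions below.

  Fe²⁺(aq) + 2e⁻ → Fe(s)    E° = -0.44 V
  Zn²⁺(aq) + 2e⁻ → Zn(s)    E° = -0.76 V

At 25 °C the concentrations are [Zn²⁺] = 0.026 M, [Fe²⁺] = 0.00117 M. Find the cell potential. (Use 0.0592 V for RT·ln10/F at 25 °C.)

0.280 V

The Fe²⁺/Fe couple has the higher reduction potential and acts as the cathode, so E°_cell = -0.44 − (-0.76) = 0.32 V.
Balancing electrons gives n = 2; the reaction quotient is Q = [Zn²⁺]/[Fe²⁺] = 22.2.
At 25 °C, E = E° − (0.0592/n) log Q = 0.32 − (0.0592/2)(1.347) = 0.320 − 0.040 = 0.280 V.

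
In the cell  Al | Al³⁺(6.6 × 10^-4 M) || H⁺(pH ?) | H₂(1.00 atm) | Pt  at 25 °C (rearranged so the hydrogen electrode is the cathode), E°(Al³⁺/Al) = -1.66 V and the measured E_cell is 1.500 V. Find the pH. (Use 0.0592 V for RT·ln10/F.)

pH = 3.76

E°_cell = 1.66 V and n = 6.
log Q = n(E° − E)/0.0592 = 6×(1.66 − 1.500)/0.0592 = 16.216.
With Q = [Al³⁺]^2·P(H₂)^3 / [H⁺]^6, solving for [H⁺] gives log[H⁺] = -3.763, so pH = 3.76.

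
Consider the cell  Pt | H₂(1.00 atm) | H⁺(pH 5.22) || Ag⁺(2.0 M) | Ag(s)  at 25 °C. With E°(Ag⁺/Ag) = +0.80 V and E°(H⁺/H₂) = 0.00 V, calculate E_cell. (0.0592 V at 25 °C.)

1.13 V

The Ag⁺/Ag couple is the cathode, so E°_cell = 0.80 V; n = 2.
[H⁺] = 10^(−5.22) = 6 × 10^-6 M, and Q = [H⁺]^2 / ([Ag⁺]^2·P(H₂)) = 9.08 × 10^-12.
E = E° − (0.0592/2) log Q = 0.80 − (0.0592/2)(-11.042) = 1.127 V.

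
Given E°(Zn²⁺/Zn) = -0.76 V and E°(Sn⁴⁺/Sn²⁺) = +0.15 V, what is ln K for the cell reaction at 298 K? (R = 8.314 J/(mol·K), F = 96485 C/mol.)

ln K = 70.9

E°_cell = +0.15 − (-0.76) = 0.91 V, with n = 2 electrons transferred.
At equilibrium E = 0, so the Nernst equation gives ln K = nFE°/RT = (2)(96485)(0.91)/((8.314)(298)) = 70.88.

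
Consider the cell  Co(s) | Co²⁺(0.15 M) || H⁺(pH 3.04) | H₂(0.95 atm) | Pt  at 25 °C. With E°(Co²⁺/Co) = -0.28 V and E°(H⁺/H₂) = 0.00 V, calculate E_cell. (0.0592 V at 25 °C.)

The hydrogen couple is the cathode, so E°_cell = 0.28 V; n = 2.
[H⁺] = 10^(−3.04) = 9.1 × 10^-4 M, and Q = [Co²⁺]·P(H₂) / [H⁺]^2 = 1.71 × 10^5.
E = E° − (0.0592/2) log Q = 0.28 − (0.0592/2)(5.234) = 0.125 V.

0.13 V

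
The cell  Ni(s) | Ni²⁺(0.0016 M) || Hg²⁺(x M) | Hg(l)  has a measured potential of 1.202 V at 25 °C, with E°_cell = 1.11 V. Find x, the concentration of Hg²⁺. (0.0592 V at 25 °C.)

2.1 M

From the Nernst equation, log Q = n(E° − E)/0.0592 = 2(1.11 − 1.202)/0.0592 = -3.108, so Q = 7.8 × 10^-4.
With Q = [Ni²⁺]/[Hg²⁺] and the known concentrations, [Hg²⁺] in the denominator gives [Hg²⁺] = 2.1 M.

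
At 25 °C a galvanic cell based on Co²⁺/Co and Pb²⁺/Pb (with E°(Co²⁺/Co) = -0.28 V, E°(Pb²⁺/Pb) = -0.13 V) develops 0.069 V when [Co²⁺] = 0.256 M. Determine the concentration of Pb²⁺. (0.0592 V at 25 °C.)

4.7 × 10^-4 M

From the Nernst equation, log Q = n(E° − E)/0.0592 = 2(0.15 − 0.069)/0.0592 = 2.736, so Q = 545.
With Q = [Co²⁺]/[Pb²⁺] and the known concentrations, [Pb²⁺] in the denominator gives [Pb²⁺] = 4.7 × 10^-4 M.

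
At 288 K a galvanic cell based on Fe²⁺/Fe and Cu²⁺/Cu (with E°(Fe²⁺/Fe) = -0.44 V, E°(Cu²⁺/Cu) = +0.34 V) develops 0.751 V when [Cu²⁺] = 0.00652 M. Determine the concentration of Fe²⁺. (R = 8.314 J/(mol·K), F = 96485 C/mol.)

From the Nernst equation, ln Q = nF(E° − E)/RT = 2×96485×(0.78 − 0.751)/(8.314×288) = 2.337, so Q = 10.4.
With Q = [Fe²⁺]/[Cu²⁺] and the known concentrations, [Fe²⁺] in the numerator gives [Fe²⁺] = 0.067 M.

0.067 M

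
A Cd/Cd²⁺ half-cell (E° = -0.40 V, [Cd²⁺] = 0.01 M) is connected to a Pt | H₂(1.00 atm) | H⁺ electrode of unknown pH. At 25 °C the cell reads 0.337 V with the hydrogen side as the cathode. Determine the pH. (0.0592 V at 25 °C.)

E°_cell = 0.40 V and n = 2.
log Q = n(E° − E)/0.0592 = 2×(0.40 − 0.337)/0.0592 = 2.128.
With Q = [Cd²⁺]·P(H₂) / [H⁺]^2, solving for [H⁺] gives log[H⁺] = -2.064, so pH = 2.06.

pH = 2.06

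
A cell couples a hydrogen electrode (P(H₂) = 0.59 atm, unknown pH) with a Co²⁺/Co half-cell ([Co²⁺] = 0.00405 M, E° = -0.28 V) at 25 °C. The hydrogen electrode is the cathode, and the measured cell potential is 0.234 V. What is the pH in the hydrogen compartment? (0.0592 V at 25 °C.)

E°_cell = 0.28 V and n = 2.
log Q = n(E° − E)/0.0592 = 2×(0.28 − 0.234)/0.0592 = 1.554.
With Q = [Co²⁺]·P(H₂) / [H⁺]^2, solving for [H⁺] gives log[H⁺] = -2.088, so pH = 2.09.

pH = 2.09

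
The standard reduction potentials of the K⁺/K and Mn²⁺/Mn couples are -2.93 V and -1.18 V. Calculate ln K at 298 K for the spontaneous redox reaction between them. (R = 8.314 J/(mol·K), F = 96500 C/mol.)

ln K = 136.3

E°_cell = -1.18 − (-2.93) = 1.75 V, with n = 2 electrons transferred.
At equilibrium E = 0, so the Nernst equation gives ln K = nFE°/RT = (2)(96500)(1.75)/((8.314)(298)) = 136.32.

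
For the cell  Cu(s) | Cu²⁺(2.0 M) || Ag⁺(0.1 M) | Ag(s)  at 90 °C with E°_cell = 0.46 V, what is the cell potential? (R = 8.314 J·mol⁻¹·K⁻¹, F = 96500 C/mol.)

0.377 V

Balancing electrons gives n = 2; the reaction quotient is Q = [Cu²⁺]/[Ag⁺]^2 = 200.
E = E° − (RT/nF) ln Q = 0.46 − (8.314×363)/(2×96500) × (5.298) = 0.460 − 0.083 = 0.377 V.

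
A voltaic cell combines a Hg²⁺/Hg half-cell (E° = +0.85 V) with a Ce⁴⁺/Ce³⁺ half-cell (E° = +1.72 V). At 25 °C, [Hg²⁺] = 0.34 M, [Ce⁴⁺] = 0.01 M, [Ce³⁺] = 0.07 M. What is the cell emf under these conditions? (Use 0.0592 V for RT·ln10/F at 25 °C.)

0.834 V

The Ce⁴⁺/Ce³⁺ couple has the higher reduction potential and acts as the cathode, so E°_cell = +1.72 − (+0.85) = 0.87 V.
Balancing electrons gives n = 2; the reaction quotient is Q = [Hg²⁺]·[Ce³⁺]^2/[Ce⁴⁺]^2 = 16.7.
At 25 °C, E = E° − (0.0592/n) log Q = 0.87 − (0.0592/2)(1.222) = 0.870 − 0.036 = 0.834 V.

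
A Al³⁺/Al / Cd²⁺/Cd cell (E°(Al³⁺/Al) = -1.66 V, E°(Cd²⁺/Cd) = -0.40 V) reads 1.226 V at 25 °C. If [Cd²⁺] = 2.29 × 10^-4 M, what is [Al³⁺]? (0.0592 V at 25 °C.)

1.8 × 10^-4 M

From the Nernst equation, log Q = n(E° − E)/0.0592 = 6(1.26 − 1.226)/0.0592 = 3.446, so Q = 2790.
With Q = [Al³⁺]^2/[Cd²⁺]^3 and the known concentrations, [Al³⁺]^2 in the numerator gives [Al³⁺] = 1.8 × 10^-4 M.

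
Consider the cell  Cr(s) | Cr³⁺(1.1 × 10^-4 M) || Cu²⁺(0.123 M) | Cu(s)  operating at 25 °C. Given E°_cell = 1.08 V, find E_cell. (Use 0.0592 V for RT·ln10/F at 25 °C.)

1.13 V

Balancing electrons gives n = 6; the reaction quotient is Q = [Cr³⁺]^2/[Cu²⁺]^3 = 6.5 × 10^-6.
At 25 °C, E = E° − (0.0592/n) log Q = 1.08 − (0.0592/6)(-5.187) = 1.080 + 0.051 = 1.131 V.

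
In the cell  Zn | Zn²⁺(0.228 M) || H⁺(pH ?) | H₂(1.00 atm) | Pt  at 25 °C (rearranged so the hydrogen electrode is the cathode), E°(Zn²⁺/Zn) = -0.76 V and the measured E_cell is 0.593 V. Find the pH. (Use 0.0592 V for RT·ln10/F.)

pH = 3.14

E°_cell = 0.76 V and n = 2.
log Q = n(E° − E)/0.0592 = 2×(0.76 − 0.593)/0.0592 = 5.642.
With Q = [Zn²⁺]·P(H₂) / [H⁺]^2, solving for [H⁺] gives log[H⁺] = -3.142, so pH = 3.14.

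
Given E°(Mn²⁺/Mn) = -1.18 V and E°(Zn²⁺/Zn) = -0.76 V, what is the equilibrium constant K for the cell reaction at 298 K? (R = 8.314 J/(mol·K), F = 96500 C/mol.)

E°_cell = -0.76 − (-1.18) = 0.42 V, with n = 2 electrons transferred.
At equilibrium E = 0, so the Nernst equation gives ln K = nFE°/RT = (2)(96500)(0.42)/((8.314)(298)) = 32.72.
K = e^32.72 = 1.6 × 10^14.

1.6 × 10^14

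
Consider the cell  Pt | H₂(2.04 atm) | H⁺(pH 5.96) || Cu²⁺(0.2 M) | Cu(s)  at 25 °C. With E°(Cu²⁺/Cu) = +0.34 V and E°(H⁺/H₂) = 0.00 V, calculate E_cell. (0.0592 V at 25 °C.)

0.68 V

The Cu²⁺/Cu couple is the cathode, so E°_cell = 0.34 V; n = 2.
[H⁺] = 10^(−5.96) = 1.1 × 10^-6 M, and Q = [H⁺]^2 / ([Cu²⁺]·P(H₂)) = 2.95 × 10^-12.
E = E° − (0.0592/2) log Q = 0.34 − (0.0592/2)(-11.531) = 0.681 V.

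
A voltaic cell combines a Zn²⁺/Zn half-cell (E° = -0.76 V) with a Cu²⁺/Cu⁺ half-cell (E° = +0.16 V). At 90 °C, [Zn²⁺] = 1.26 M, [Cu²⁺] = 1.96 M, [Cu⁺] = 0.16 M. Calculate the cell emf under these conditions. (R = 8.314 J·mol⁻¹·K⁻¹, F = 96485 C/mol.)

0.995 V

The Cu²⁺/Cu⁺ couple has the higher reduction potential and acts as the cathode, so E°_cell = +0.16 − (-0.76) = 0.92 V.
Balancing electrons gives n = 2; the reaction quotient is Q = [Zn²⁺]·[Cu⁺]^2/[Cu²⁺]^2 = 0.00840.
E = E° − (RT/nF) ln Q = 0.92 − (8.314×363)/(2×96485) × (-4.780) = 0.920 + 0.075 = 0.995 V.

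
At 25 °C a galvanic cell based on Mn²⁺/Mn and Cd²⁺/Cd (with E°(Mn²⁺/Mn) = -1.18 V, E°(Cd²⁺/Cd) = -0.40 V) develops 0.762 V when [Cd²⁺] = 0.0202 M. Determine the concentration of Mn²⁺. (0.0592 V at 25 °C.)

From the Nernst equation, log Q = n(E° − E)/0.0592 = 2(0.78 − 0.762)/0.0592 = 0.608, so Q = 4.06.
With Q = [Mn²⁺]/[Cd²⁺] and the known concentrations, [Mn²⁺] in the numerator gives [Mn²⁺] = 0.082 M.

0.082 M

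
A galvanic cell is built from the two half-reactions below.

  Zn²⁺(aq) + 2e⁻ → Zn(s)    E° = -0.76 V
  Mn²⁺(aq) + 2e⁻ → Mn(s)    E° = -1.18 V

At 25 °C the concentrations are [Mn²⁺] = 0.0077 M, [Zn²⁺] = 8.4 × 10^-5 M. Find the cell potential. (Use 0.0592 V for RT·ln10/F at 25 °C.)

0.362 V

The Zn²⁺/Zn couple has the higher reduction potential and acts as the cathode, so E°_cell = -0.76 − (-1.18) = 0.42 V.
Balancing electrons gives n = 2; the reaction quotient is Q = [Mn²⁺]/[Zn²⁺] = 91.7.
At 25 °C, E = E° − (0.0592/n) log Q = 0.42 − (0.0592/2)(1.962) = 0.420 − 0.058 = 0.362 V.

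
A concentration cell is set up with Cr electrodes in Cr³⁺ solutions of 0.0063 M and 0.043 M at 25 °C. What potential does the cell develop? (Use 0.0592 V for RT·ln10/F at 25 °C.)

0.016 V

Both half-cells are Cr³⁺/Cr, so E°_cell = 0. The concentrated side is the cathode; the cell reaction moves Cr³⁺ from high to low concentration with n = 3.
Q = [Cr³⁺]_dilute/[Cr³⁺]_conc = 0.0063/0.043 = 0.147.
E = 0 − (0.0592/3) log Q = −(0.0592/3)(-0.834) = 0.0165 V.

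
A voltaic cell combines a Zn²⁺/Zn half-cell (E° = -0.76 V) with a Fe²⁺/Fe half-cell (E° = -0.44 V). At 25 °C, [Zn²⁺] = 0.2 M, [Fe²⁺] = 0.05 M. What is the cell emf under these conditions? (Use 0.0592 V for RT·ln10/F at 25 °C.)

0.302 V

The Fe²⁺/Fe couple has the higher reduction potential and acts as the cathode, so E°_cell = -0.44 − (-0.76) = 0.32 V.
Balancing electrons gives n = 2; the reaction quotient is Q = [Zn²⁺]/[Fe²⁺] = 4.00.
At 25 °C, E = E° − (0.0592/n) log Q = 0.32 − (0.0592/2)(0.602) = 0.320 − 0.018 = 0.302 V.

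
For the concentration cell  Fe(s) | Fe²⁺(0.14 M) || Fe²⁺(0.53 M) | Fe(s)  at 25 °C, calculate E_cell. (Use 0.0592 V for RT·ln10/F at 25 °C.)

0.017 V

Both half-cells are Fe²⁺/Fe, so E°_cell = 0. The concentrated side is the cathode; the cell reaction moves Fe²⁺ from high to low concentration with n = 2.
Q = [Fe²⁺]_dilute/[Fe²⁺]_conc = 0.14/0.53 = 0.264.
E = 0 − (0.0592/2) log Q = −(0.0592/2)(-0.578) = 0.0171 V.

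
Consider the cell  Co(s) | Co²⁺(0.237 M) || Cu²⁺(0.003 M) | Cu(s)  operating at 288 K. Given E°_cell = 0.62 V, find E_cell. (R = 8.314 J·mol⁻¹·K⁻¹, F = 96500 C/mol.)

0.566 V

Balancing electrons gives n = 2; the reaction quotient is Q = [Co²⁺]/[Cu²⁺] = 79.0.
E = E° − (RT/nF) ln Q = 0.62 − (8.314×288)/(2×96500) × (4.369) = 0.620 − 0.054 = 0.566 V.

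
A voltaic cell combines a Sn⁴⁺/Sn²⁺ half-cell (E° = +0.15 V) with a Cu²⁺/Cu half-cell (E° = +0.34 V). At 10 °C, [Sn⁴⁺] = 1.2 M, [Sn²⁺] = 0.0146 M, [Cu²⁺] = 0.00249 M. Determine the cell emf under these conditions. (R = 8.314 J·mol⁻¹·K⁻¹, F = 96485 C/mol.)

0.063 V

The Cu²⁺/Cu couple has the higher reduction potential and acts as the cathode, so E°_cell = +0.34 − (+0.15) = 0.19 V.
Balancing electrons gives n = 2; the reaction quotient is Q = [Sn⁴⁺]/([Sn²⁺]·[Cu²⁺]) = 3.3 × 10^4.
E = E° − (RT/nF) ln Q = 0.19 − (8.314×283)/(2×96485) × (10.405) = 0.190 − 0.127 = 0.063 V.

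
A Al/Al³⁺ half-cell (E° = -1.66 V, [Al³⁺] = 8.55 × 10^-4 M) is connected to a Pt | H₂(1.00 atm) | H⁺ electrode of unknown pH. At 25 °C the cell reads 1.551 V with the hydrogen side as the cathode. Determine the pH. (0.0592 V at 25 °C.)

pH = 2.86

E°_cell = 1.66 V and n = 6.
log Q = n(E° − E)/0.0592 = 6×(1.66 − 1.551)/0.0592 = 11.047.
With Q = [Al³⁺]^2·P(H₂)^3 / [H⁺]^6, solving for [H⁺] gives log[H⁺] = -2.864, so pH = 2.86.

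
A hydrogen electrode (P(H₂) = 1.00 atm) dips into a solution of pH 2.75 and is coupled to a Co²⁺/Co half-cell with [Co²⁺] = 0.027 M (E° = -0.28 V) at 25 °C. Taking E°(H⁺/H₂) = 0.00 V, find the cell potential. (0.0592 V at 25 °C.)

The hydrogen couple is the cathode, so E°_cell = 0.28 V; n = 2.
[H⁺] = 10^(−2.75) = 0.0018 M, and Q = [Co²⁺]·P(H₂) / [H⁺]^2 = 8540.
E = E° − (0.0592/2) log Q = 0.28 − (0.0592/2)(3.931) = 0.164 V.

0.16 V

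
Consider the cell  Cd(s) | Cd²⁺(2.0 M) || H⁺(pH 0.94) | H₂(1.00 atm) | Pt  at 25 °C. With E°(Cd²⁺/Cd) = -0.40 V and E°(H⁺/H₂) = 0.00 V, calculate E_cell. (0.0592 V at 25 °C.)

0.34 V

The hydrogen couple is the cathode, so E°_cell = 0.40 V; n = 2.
[H⁺] = 10^(−0.94) = 0.11 M, and Q = [Cd²⁺]·P(H₂) / [H⁺]^2 = 152.
E = E° − (0.0592/2) log Q = 0.40 − (0.0592/2)(2.181) = 0.335 V.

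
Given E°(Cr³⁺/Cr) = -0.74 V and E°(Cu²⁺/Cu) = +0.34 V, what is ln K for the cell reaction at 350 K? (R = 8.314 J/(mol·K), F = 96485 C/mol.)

E°_cell = +0.34 − (-0.74) = 1.08 V, with n = 6 electrons transferred.
At equilibrium E = 0, so the Nernst equation gives ln K = nFE°/RT = (6)(96485)(1.08)/((8.314)(350)) = 214.86.

ln K = 214.9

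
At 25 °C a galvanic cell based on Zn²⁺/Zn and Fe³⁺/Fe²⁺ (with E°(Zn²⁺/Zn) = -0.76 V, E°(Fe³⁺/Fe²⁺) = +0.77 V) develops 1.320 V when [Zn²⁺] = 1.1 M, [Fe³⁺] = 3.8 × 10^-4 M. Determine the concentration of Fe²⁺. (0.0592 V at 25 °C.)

1.3 M

From the Nernst equation, log Q = n(E° − E)/0.0592 = 2(1.53 − 1.320)/0.0592 = 7.095, so Q = 1.24 × 10^7.
With Q = [Zn²⁺]·[Fe²⁺]^2/[Fe³⁺]^2 and the known concentrations, [Fe²⁺]^2 in the numerator gives [Fe²⁺] = 1.3 M.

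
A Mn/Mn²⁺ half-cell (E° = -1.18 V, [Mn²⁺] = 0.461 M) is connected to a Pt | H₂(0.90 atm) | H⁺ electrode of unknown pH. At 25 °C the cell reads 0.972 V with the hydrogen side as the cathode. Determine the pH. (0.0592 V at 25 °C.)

pH = 3.70

E°_cell = 1.18 V and n = 2.
log Q = n(E° − E)/0.0592 = 2×(1.18 − 0.972)/0.0592 = 7.027.
With Q = [Mn²⁺]·P(H₂) / [H⁺]^2, solving for [H⁺] gives log[H⁺] = -3.705, so pH = 3.70.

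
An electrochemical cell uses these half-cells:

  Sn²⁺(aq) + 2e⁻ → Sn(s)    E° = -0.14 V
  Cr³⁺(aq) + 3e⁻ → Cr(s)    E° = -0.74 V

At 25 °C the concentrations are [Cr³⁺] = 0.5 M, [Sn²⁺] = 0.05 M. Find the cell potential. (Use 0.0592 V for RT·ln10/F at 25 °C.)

The Sn²⁺/Sn couple has the higher reduction potential and acts as the cathode, so E°_cell = -0.14 − (-0.74) = 0.60 V.
Balancing electrons gives n = 6; the reaction quotient is Q = [Cr³⁺]^2/[Sn²⁺]^3 = 2000.
At 25 °C, E = E° − (0.0592/n) log Q = 0.60 − (0.0592/6)(3.301) = 0.600 − 0.033 = 0.567 V.

0.567 V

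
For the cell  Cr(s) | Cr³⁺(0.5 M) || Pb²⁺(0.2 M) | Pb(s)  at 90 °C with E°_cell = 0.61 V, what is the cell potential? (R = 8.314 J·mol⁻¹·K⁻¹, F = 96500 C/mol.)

0.592 V

Balancing electrons gives n = 6; the reaction quotient is Q = [Cr³⁺]^2/[Pb²⁺]^3 = 31.2.
E = E° − (RT/nF) ln Q = 0.61 − (8.314×363)/(6×96500) × (3.442) = 0.610 − 0.018 = 0.592 V.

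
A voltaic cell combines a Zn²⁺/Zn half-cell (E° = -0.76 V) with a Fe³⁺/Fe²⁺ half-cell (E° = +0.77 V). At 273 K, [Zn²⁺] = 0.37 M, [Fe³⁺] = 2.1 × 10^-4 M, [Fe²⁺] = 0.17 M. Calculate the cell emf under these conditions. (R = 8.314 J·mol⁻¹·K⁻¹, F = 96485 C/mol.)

1.38 V

The Fe³⁺/Fe²⁺ couple has the higher reduction potential and acts as the cathode, so E°_cell = +0.77 − (-0.76) = 1.53 V.
Balancing electrons gives n = 2; the reaction quotient is Q = [Zn²⁺]·[Fe²⁺]^2/[Fe³⁺]^2 = 2.42 × 10^5.
E = E° − (RT/nF) ln Q = 1.53 − (8.314×273)/(2×96485) × (12.399) = 1.530 − 0.146 = 1.384 V.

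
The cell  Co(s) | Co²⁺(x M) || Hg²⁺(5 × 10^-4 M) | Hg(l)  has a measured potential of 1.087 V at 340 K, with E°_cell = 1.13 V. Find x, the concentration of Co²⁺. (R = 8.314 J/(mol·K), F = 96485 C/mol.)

From the Nernst equation, ln Q = nF(E° − E)/RT = 2×96485×(1.13 − 1.087)/(8.314×340) = 2.935, so Q = 18.8.
With Q = [Co²⁺]/[Hg²⁺] and the known concentrations, [Co²⁺] in the numerator gives [Co²⁺] = 0.0094 M.

0.0094 M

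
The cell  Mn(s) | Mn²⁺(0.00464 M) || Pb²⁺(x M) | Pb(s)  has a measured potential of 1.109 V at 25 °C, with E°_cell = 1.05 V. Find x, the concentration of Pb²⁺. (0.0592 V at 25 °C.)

0.46 M

From the Nernst equation, log Q = n(E° − E)/0.0592 = 2(1.05 − 1.109)/0.0592 = -1.993, so Q = 0.0102.
With Q = [Mn²⁺]/[Pb²⁺] and the known concentrations, [Pb²⁺] in the denominator gives [Pb²⁺] = 0.46 M.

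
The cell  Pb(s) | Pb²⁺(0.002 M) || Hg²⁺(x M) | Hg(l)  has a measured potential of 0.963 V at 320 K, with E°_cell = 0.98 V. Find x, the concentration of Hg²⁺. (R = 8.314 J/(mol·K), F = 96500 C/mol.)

5.8 × 10^-4 M

From the Nernst equation, ln Q = nF(E° − E)/RT = 2×96500×(0.98 − 0.963)/(8.314×320) = 1.233, so Q = 3.43.
With Q = [Pb²⁺]/[Hg²⁺] and the known concentrations, [Hg²⁺] in the denominator gives [Hg²⁺] = 5.8 × 10^-4 M.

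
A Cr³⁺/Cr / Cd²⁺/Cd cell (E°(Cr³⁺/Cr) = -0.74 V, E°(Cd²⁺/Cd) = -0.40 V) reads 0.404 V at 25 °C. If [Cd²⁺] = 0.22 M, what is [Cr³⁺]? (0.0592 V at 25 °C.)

5.9 × 10^-5 M

From the Nernst equation, log Q = n(E° − E)/0.0592 = 6(0.34 − 0.404)/0.0592 = -6.486, so Q = 3.26 × 10^-7.
With Q = [Cr³⁺]^2/[Cd²⁺]^3 and the known concentrations, [Cr³⁺]^2 in the numerator gives [Cr³⁺] = 5.9 × 10^-5 M.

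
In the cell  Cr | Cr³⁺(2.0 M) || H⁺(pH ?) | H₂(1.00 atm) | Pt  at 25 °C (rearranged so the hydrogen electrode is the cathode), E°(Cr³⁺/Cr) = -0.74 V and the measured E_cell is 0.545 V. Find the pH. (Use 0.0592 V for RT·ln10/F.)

E°_cell = 0.74 V and n = 6.
log Q = n(E° − E)/0.0592 = 6×(0.74 − 0.545)/0.0592 = 19.764.
With Q = [Cr³⁺]^2·P(H₂)^3 / [H⁺]^6, solving for [H⁺] gives log[H⁺] = -3.194, so pH = 3.19.

pH = 3.19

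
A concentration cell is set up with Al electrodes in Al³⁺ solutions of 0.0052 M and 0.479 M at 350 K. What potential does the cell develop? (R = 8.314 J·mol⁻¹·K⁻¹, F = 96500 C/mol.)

Both half-cells are Al³⁺/Al, so E°_cell = 0. The concentrated side is the cathode; the cell reaction moves Al³⁺ from high to low concentration with n = 3.
Q = [Al³⁺]_dilute/[Al³⁺]_conc = 0.0052/0.479 = 0.0109.
E = 0 − (RT/nF) ln Q = −((8.314×350)/(3×96500))(-4.523) = 0.0455 V.

0.045 V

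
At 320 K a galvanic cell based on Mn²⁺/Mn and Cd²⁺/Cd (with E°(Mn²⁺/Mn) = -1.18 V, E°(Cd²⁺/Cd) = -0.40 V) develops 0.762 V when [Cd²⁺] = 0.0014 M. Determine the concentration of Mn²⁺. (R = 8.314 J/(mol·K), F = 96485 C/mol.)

From the Nernst equation, ln Q = nF(E° − E)/RT = 2×96485×(0.78 − 0.762)/(8.314×320) = 1.306, so Q = 3.69.
With Q = [Mn²⁺]/[Cd²⁺] and the known concentrations, [Mn²⁺] in the numerator gives [Mn²⁺] = 0.0052 M.

0.0052 M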